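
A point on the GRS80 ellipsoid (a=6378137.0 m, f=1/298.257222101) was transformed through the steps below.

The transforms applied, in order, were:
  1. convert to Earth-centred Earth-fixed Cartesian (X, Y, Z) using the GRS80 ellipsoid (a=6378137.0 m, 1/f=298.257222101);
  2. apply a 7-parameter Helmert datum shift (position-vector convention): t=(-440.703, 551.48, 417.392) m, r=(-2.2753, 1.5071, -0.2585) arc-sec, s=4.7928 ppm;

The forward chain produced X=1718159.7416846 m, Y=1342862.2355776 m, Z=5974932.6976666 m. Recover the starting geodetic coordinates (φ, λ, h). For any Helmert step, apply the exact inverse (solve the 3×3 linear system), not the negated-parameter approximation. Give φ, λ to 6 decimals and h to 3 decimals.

φ=70.072369°, λ=37.990985°, h=763.158 m

start: X=1718159.7417, Y=1342862.2356, Z=5974932.6977 m
→ Helmert⁻¹: X=1718546.8721, Y=1342240.5713, Z=5974514.0341
→ geod (Bowring, a=6378137.000): φ=70.07236900°, λ=37.99098500°, h=763.1580 m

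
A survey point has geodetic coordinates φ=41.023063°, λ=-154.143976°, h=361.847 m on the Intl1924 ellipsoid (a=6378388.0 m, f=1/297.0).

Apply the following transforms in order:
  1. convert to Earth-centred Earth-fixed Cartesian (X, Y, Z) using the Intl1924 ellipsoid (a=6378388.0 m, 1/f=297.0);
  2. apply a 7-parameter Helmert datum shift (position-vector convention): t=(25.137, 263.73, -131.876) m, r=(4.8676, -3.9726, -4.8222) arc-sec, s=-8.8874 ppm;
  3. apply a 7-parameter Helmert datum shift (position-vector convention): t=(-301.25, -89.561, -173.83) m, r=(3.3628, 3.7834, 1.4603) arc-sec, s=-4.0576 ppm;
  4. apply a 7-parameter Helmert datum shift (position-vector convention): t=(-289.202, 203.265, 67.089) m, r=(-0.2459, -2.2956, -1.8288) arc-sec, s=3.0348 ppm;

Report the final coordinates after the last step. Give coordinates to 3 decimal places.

start: φ=41.023063°, λ=-154.143976°, h=361.847 m
→ ECEF (a=6378388.000, f=1/297.0): X=-4336945.3665, Y=-2101795.4823, Z=4164664.0819
→ Helmert 7p (PV): X=-4337011.0316, Y=-2101509.9618, Z=4164362.0659
→ Helmert 7p (PV): X=-4337203.4214, Y=-2101689.5931, Z=4164216.6282
→ Helmert 7p (PV): X=-4337570.7655, Y=-2101449.2870, Z=4164250.5898

X=-4337570.766 m, Y=-2101449.287 m, Z=4164250.590 m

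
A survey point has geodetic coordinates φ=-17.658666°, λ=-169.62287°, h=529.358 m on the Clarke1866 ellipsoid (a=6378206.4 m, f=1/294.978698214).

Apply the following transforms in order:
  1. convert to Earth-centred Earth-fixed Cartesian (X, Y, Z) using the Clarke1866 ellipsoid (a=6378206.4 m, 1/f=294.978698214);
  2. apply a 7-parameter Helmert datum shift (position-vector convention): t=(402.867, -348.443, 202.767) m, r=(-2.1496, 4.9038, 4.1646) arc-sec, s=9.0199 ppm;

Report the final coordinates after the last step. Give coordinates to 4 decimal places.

start: φ=-17.658666°, λ=-169.622870°, h=529.358 m
→ ECEF (a=6378206.400, f=1/294.978698214): X=-5980618.0152, Y=-1095181.3713, Z=-1922464.9089
→ Helmert 7p (PV): X=-5980292.6860, Y=-1095680.4810, Z=-1922125.8825

X=-5980292.6860 m, Y=-1095680.4810 m, Z=-1922125.8825 m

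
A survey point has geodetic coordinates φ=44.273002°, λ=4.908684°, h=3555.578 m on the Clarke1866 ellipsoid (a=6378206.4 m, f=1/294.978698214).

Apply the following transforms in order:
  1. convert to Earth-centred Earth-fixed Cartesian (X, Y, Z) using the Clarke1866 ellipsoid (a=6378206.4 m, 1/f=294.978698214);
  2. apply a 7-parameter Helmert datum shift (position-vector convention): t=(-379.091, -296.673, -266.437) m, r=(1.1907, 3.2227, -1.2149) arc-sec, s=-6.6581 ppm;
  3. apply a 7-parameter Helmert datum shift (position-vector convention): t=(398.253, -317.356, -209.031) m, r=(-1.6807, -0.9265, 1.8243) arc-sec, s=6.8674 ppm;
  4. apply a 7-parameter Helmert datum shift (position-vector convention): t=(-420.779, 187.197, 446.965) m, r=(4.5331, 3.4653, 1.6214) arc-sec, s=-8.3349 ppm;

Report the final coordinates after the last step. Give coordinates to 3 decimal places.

start: φ=44.273002°, λ=4.908684°, h=3555.578 m
→ ECEF (a=6378206.400, f=1/294.978698214): X=4560243.9775, Y=391647.0783, Z=4432141.6483
→ Helmert 7p (PV): X=4559906.0785, Y=391295.3529, Z=4431776.7134
→ Helmert 7p (PV): X=4560312.2786, Y=391057.1257, Z=4431615.4111
→ Helmert 7p (PV): X=4559924.8675, Y=391179.5174, Z=4431957.4195

X=4559924.867 m, Y=391179.517 m, Z=4431957.419 m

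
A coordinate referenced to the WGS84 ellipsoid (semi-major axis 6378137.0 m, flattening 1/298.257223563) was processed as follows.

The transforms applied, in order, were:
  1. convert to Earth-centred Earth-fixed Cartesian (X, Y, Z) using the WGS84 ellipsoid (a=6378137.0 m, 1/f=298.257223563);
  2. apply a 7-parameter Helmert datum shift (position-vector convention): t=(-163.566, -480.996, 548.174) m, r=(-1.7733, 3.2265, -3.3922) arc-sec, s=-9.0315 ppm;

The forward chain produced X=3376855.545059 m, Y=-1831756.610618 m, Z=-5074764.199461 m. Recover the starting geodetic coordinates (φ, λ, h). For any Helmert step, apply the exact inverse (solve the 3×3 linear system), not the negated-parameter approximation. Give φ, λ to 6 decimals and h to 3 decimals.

φ=-53.061740°, λ=-28.467825°, h=807.724 m

start: X=3376855.5451, Y=-1831756.6106, Z=-5074764.1995 m
→ Helmert⁻¹: X=3377159.1172, Y=-1831192.9801, Z=-5075321.1274
→ geod (Bowring, a=6378137.000): φ=-53.06174000°, λ=-28.46782500°, h=807.7240 m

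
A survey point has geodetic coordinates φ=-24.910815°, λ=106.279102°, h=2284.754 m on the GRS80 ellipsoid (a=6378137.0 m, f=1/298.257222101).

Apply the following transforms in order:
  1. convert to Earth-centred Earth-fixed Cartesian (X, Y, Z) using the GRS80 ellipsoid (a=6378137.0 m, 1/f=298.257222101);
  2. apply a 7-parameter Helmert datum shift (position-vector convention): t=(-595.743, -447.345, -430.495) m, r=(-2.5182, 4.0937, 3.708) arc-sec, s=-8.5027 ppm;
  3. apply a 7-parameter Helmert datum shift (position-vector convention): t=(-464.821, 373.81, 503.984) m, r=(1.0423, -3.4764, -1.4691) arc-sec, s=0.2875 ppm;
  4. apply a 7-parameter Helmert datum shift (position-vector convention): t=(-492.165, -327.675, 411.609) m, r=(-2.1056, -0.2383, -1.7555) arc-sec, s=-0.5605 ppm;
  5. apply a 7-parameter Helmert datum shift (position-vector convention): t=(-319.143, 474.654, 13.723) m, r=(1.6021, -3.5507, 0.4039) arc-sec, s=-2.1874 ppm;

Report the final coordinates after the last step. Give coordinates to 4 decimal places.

X=-1624941.4301 m, Y=5558089.1734 m, Z=-2670630.1949 m

start: φ=-24.910815°, λ=106.279102°, h=2284.754 m
→ ECEF (a=6378137.000, f=1/298.257222101): X=-1623104.5165, Y=5558109.2656, Z=-2671079.9568
→ Helmert 7p (PV): X=-1623839.3874, Y=5557552.8737, Z=-2671523.3833
→ Helmert 7p (PV): X=-1624220.0661, Y=5557953.3469, Z=-2671019.4521
→ Helmert 7p (PV): X=-1624660.9317, Y=5557609.1139, Z=-2670664.9594
→ Helmert 7p (PV): X=-1624941.4301, Y=5558089.1734, Z=-2670630.1949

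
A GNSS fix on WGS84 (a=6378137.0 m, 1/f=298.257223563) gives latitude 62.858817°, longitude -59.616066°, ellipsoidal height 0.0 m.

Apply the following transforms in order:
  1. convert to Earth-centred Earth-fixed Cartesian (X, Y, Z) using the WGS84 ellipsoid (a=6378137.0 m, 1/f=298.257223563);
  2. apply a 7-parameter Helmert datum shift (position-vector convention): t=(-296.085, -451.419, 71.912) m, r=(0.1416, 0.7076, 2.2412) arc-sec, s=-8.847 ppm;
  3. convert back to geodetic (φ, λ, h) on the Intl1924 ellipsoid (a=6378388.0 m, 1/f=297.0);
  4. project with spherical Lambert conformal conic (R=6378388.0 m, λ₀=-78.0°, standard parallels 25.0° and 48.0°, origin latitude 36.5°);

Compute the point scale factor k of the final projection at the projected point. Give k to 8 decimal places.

start: φ=62.858817°, λ=-59.616066°, h=0.000 m
→ ECEF (a=6378137.000, f=1/298.257223563): X=1475572.6376, Y=-2516669.2400, Z=5652816.7111
→ Helmert 7p (PV): X=1475310.2353, Y=-2517086.2418, Z=5652831.8230
→ geod (Bowring, a=6378388.000): φ=62.85773307°, λ=-59.62465334°, h=-61.6751 m
→ into lcc (λ₀=-78.0°): φ=62.85773307°, λ−λ₀=18.37534666°
scale k = 1.11097042

1.11097042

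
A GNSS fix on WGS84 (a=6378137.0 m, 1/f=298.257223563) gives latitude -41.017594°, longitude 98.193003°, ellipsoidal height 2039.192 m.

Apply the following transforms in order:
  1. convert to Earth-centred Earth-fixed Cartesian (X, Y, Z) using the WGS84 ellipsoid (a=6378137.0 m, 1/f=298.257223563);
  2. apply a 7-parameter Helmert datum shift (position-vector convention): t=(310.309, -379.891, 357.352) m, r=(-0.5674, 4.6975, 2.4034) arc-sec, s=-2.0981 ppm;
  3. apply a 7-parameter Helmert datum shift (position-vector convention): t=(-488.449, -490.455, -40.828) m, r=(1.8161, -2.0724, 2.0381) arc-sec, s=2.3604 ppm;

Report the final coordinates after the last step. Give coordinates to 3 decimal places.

start: φ=-41.017594°, λ=98.193003°, h=2039.192 m
→ ECEF (a=6378137.000, f=1/298.257223563): X=-687009.6288, Y=4771644.2137, Z=-4165235.9228
→ Helmert 7p (PV): X=-686848.3369, Y=4771234.8485, Z=-4164867.3116
→ Helmert 7p (PV): X=-687343.7061, Y=4770785.5393, Z=-4164882.8620

X=-687343.706 m, Y=4770785.539 m, Z=-4164882.862 m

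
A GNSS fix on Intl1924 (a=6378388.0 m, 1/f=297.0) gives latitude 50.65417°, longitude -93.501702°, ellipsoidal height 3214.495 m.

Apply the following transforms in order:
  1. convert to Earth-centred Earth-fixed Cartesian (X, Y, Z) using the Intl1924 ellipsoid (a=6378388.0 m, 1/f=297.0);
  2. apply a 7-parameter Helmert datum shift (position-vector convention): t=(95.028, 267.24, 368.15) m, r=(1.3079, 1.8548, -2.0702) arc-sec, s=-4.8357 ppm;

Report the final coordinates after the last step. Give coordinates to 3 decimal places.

X=-247516.545 m, Y=-4046260.319 m, Z=4912145.330 m

start: φ=50.654170°, λ=-93.501702°, h=3214.495 m
→ ECEF (a=6378388.000, f=1/297.0): X=-247616.3257, Y=-4046518.4669, Z=4911824.3637
→ Helmert 7p (PV): X=-247516.5449, Y=-4046260.3191, Z=4912145.3299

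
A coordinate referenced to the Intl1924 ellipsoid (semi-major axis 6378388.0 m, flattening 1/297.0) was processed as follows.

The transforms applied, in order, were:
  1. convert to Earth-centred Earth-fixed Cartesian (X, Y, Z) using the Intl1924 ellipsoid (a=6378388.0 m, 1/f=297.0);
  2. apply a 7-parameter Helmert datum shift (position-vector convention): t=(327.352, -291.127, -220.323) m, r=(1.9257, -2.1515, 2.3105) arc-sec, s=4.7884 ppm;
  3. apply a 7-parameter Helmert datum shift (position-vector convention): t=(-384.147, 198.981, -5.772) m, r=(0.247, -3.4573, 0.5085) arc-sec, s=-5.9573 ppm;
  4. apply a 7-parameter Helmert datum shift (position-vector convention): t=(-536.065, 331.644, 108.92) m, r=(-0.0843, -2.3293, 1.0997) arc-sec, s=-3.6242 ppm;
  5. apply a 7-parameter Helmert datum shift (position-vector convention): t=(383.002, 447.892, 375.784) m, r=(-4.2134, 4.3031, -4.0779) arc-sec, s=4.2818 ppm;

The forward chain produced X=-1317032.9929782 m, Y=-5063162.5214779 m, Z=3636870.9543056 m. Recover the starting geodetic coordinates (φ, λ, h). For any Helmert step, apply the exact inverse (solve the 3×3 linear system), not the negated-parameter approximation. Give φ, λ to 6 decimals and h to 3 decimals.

φ=34.981689°, λ=-104.575744°, h=568.758 m

start: X=-1317032.9930, Y=-5063162.5215, Z=3636870.9543 m
→ Helmert⁻¹: X=-1317386.1054, Y=-5063689.0574, Z=3636348.6796
→ Helmert⁻¹: X=-1316840.7484, Y=-5064033.5199, Z=3636265.7392
→ Helmert⁻¹: X=-1316415.9787, Y=-5064255.0705, Z=3636321.3032
→ Helmert⁻¹: X=-1316755.8170, Y=-5063890.9941, Z=3636585.2246
→ geod (Bowring, a=6378388.000): φ=34.98168900°, λ=-104.57574400°, h=568.7580 m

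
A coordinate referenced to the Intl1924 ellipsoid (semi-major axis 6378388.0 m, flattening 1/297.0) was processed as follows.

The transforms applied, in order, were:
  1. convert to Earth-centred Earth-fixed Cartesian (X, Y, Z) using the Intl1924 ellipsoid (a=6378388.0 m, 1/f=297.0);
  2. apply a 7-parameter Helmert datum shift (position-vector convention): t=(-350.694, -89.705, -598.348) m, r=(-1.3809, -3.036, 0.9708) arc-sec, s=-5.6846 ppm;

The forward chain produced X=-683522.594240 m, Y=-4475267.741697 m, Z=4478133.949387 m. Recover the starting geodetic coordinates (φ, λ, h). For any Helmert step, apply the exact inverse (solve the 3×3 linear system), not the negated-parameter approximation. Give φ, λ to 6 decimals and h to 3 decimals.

start: X=-683522.5942, Y=-4475267.7417, Z=4478133.9494 m
→ Helmert⁻¹: X=-683130.9245, Y=-4475230.2455, Z=4478737.8516
→ geod (Bowring, a=6378388.000): φ=44.88573800°, λ=-98.67903800°, h=420.7210 m

φ=44.885738°, λ=-98.679038°, h=420.721 m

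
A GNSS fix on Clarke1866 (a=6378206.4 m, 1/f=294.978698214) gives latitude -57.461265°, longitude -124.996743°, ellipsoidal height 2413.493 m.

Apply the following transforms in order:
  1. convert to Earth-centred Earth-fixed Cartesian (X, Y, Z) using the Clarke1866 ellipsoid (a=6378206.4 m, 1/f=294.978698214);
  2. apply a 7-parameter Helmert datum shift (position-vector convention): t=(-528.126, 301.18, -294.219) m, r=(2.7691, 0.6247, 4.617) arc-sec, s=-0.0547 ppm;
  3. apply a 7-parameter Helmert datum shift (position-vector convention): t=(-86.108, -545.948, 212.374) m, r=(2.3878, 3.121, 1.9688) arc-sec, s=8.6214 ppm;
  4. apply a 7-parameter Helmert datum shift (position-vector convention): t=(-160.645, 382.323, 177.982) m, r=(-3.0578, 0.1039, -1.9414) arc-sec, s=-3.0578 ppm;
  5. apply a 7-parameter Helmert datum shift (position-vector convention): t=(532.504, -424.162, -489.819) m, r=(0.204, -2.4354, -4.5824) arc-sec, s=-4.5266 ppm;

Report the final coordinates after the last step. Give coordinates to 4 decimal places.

X=-1973350.9857 m, Y=-2818408.2171 m, Z=-5355954.9804 m

start: φ=-57.461265°, λ=-124.996743°, h=2413.493 m
→ ECEF (a=6378206.400, f=1/294.978698214): X=-1973070.7940, Y=-2818178.0715, Z=-5355538.1005
→ Helmert 7p (PV): X=-1973551.9504, Y=-2817849.0043, Z=-5355863.8849
→ Helmert 7p (PV): X=-1973709.2170, Y=-2818376.0817, Z=-5355700.4445
→ Helmert 7p (PV): X=-1973893.0515, Y=-2818045.9599, Z=-5355463.3104
→ Helmert 7p (PV): X=-1973350.9857, Y=-2818408.2171, Z=-5355954.9804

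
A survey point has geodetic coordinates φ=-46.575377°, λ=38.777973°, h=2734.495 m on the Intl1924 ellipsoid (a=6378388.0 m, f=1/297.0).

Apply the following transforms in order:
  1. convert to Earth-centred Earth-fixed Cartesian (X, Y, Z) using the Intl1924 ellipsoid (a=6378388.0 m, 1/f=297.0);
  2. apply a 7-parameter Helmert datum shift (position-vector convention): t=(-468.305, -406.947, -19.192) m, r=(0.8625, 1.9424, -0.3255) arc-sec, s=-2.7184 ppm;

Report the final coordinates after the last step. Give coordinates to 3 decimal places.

start: φ=-46.575377°, λ=38.777973°, h=2734.495 m
→ ECEF (a=6378388.000, f=1/297.0): X=3425606.6916, Y=2752090.8675, Z=-4611514.7855
→ Helmert 7p (PV): X=3425089.9908, Y=2751690.3164, Z=-4611542.1926

X=3425089.991 m, Y=2751690.316 m, Z=-4611542.193 m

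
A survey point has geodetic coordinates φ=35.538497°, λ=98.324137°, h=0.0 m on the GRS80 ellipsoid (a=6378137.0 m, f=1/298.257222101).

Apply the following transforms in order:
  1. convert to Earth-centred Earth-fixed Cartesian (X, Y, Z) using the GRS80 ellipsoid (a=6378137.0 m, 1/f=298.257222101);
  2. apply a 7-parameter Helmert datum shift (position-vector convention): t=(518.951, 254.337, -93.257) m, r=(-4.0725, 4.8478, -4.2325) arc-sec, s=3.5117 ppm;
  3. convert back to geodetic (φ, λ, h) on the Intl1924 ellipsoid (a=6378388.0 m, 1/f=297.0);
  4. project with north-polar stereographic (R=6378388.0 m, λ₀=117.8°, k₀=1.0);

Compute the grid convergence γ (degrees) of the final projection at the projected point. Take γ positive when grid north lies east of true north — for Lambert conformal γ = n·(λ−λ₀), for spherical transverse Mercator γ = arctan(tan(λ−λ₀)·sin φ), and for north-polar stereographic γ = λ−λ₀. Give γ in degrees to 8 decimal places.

start: φ=35.538497°, λ=98.324137°, h=0.000 m
→ ECEF (a=6378137.000, f=1/298.257222101): X=-752230.5704, Y=5141190.0124, Z=3686644.4330
→ Helmert 7p (PV): X=-751522.1180, Y=5141550.6289, Z=3686480.2938
→ geod (Bowring, a=6378388.000): φ=35.53673907°, λ=98.31583187°, h=-108.6665 m
→ into stereo (λ₀=117.8°): φ=35.53673907°, λ−λ₀=-19.48416813°
convergence γ = -19.48416813°

-19.48416813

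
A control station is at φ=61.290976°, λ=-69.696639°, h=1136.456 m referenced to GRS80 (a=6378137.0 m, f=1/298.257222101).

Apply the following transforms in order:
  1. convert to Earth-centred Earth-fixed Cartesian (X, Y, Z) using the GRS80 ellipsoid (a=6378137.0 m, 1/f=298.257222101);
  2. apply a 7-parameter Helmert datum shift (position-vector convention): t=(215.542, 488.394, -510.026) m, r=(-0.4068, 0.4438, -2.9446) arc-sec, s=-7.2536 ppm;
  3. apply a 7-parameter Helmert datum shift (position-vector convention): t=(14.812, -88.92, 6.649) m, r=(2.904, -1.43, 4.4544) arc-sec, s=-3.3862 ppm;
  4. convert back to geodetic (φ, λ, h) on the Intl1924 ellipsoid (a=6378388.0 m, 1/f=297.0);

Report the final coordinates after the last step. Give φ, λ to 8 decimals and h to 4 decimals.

start: φ=61.290976°, λ=-69.696639°, h=1136.456 m
→ ECEF (a=6378137.000, f=1/298.257222101): X=1066051.6827, Y=-2881392.7051, Z=5571986.7010
→ Helmert 7p (PV): X=1066230.3467, Y=-2880887.6401, Z=5571439.6471
→ Helmert 7p (PV): X=1066265.1366, Y=-2881022.2191, Z=5571394.2622
→ geod (Bowring, a=6378388.000): φ=61.29126600°, λ=-69.69050756°, h=304.7533 m

φ=61.29126600°, λ=-69.69050756°, h=304.7533 m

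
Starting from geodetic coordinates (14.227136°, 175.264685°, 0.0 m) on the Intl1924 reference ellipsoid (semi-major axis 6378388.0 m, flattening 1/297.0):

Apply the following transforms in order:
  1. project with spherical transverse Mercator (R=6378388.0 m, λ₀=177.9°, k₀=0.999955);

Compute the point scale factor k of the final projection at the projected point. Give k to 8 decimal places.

1.00094961

start: φ=14.227136°, λ=175.264685°, h=0.000 m
→ into tm (λ₀=177.9°): φ=14.22713600°, λ−λ₀=-2.63531500°
scale k = 1.00094961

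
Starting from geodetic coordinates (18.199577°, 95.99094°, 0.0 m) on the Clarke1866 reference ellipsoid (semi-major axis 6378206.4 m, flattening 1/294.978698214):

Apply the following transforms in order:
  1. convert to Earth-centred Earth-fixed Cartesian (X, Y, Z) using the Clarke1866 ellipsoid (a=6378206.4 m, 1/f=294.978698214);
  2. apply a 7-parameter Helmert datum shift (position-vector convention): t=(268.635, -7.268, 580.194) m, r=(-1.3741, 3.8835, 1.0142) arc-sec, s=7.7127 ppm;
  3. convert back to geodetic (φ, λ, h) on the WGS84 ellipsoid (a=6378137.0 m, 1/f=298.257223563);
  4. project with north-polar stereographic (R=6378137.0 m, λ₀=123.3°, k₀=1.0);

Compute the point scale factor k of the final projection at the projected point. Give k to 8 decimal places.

start: φ=18.199577°, λ=95.990940°, h=0.000 m
→ ECEF (a=6378206.400, f=1/294.978698214): X=-632607.8227, Y=6028030.4430, Z=1979261.5902
→ Helmert 7p (PV): X=-632336.4414, Y=6028079.7425, Z=1979828.8023
→ geod (Bowring, a=6378137.000): φ=18.20311465°, λ=95.98834002°, h=243.1066 m
→ into stereo (λ₀=123.3°): φ=18.20311465°, λ−λ₀=-27.31165998°
scale k = 1.52394124

1.52394124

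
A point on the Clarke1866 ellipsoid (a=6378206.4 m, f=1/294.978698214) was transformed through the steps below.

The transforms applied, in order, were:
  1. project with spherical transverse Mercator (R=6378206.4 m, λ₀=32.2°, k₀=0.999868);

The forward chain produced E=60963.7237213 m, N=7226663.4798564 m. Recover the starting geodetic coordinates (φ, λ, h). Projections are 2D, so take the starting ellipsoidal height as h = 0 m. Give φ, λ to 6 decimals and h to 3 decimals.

φ=64.920492°, λ=33.492225°, h=0.000 m

start: E=60963.7237, N=7226663.4799 m
→ tm⁻¹: φ=64.92049200°, λ=33.49222500°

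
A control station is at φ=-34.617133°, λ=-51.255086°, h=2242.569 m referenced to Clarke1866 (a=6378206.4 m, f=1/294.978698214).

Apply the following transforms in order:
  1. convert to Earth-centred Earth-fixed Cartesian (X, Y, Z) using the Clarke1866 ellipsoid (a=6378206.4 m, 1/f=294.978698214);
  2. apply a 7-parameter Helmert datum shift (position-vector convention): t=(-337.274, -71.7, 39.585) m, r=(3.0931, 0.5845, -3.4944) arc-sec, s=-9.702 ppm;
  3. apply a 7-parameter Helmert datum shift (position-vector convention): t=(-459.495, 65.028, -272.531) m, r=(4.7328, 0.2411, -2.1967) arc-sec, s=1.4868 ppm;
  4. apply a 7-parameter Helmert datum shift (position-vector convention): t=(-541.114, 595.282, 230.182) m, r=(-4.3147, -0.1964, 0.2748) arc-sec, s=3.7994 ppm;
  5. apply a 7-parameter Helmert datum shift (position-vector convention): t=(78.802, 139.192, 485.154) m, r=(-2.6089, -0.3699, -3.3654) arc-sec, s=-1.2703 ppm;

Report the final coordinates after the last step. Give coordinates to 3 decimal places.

X=3288432.599 m, Y=-4099235.969 m, Z=-3603599.221 m

start: φ=-34.617133°, λ=-51.255086°, h=2242.569 m
→ ECEF (a=6378206.400, f=1/294.978698214): X=3289889.4603, Y=-4099862.8005, Z=-3604080.0200
→ Helmert 7p (PV): X=3289440.5985, Y=-4099896.4128, Z=-3604076.2708
→ Helmert 7p (PV): X=3288938.1179, Y=-4099789.8162, Z=-3604452.0787
→ Helmert 7p (PV): X=3288418.3940, Y=-4099281.1283, Z=-3604146.6990
→ Helmert 7p (PV): X=3288432.5987, Y=-4099235.9688, Z=-3603599.2206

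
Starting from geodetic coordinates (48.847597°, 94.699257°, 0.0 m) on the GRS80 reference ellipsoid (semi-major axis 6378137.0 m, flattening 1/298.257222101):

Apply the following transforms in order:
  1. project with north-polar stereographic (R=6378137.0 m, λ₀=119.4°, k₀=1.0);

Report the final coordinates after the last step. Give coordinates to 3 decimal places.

start: φ=48.847597°, λ=94.699257°, h=0.000 m
→ stereo (R=6378137.0, λ₀=119.4°): E=-2001105.6937, N=-4350567.2058

E=-2001105.694 m, N=-4350567.206 m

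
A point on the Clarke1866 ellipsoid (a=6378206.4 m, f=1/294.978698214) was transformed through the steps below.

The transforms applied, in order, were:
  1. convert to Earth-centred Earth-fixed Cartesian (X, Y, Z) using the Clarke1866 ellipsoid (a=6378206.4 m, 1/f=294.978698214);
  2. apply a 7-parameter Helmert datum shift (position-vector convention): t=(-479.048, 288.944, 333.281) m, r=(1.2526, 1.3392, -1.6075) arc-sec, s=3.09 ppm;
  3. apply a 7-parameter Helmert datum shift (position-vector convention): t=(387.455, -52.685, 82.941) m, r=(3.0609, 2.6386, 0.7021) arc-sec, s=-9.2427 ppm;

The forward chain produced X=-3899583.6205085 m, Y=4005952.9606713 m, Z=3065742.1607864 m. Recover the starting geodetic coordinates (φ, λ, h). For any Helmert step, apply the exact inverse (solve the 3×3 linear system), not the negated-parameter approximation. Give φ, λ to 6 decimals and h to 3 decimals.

start: X=-3899583.6205, Y=4005952.9607, Z=3065742.1608 m
→ Helmert⁻¹: X=-3900032.7016, Y=4006101.4397, Z=3065578.2155
→ Helmert⁻¹: X=-3899592.7238, Y=4005788.3410, Z=3065185.8180
→ geod (Bowring, a=6378206.400): φ=28.89976900°, λ=134.23037300°, h=2430.7610 m

φ=28.899769°, λ=134.230373°, h=2430.761 m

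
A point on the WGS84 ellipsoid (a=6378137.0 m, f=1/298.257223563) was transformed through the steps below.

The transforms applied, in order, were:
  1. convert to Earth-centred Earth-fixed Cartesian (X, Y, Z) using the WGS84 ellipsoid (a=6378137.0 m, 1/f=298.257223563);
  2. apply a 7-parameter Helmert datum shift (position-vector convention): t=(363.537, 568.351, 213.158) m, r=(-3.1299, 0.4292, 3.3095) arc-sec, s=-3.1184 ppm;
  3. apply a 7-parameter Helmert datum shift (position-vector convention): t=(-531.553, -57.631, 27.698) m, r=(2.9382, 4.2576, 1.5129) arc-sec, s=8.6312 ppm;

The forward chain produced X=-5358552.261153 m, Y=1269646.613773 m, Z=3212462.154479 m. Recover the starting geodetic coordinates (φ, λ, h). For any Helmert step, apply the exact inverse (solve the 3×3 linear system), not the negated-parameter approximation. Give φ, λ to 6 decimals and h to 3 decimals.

φ=30.423046°, λ=166.673880°, h=2334.315 m

start: X=-5358552.2612, Y=1269646.6138, Z=3212462.1545 m
→ Helmert⁻¹: X=-5358031.4549, Y=1269778.3438, Z=3212278.0444
→ Helmert⁻¹: X=-5358398.0203, Y=1269251.1850, Z=3212083.0129
→ geod (Bowring, a=6378137.000): φ=30.42304600°, λ=166.67388000°, h=2334.3150 m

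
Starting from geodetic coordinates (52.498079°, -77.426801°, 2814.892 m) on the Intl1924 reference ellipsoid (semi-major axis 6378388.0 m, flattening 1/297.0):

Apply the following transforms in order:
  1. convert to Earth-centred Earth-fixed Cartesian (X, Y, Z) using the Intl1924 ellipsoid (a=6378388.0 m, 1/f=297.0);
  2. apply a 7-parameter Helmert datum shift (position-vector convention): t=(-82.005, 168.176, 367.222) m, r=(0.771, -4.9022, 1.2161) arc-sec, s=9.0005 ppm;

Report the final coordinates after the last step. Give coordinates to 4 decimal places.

start: φ=52.498079°, λ=-77.426801°, h=2814.892 m
→ ECEF (a=6378388.000, f=1/297.0): X=847463.3018, Y=-3799680.7370, Z=5039067.3848
→ Helmert 7p (PV): X=847291.5645, Y=-3799560.5993, Z=5039485.8994

X=847291.5645 m, Y=-3799560.5993 m, Z=5039485.8994 m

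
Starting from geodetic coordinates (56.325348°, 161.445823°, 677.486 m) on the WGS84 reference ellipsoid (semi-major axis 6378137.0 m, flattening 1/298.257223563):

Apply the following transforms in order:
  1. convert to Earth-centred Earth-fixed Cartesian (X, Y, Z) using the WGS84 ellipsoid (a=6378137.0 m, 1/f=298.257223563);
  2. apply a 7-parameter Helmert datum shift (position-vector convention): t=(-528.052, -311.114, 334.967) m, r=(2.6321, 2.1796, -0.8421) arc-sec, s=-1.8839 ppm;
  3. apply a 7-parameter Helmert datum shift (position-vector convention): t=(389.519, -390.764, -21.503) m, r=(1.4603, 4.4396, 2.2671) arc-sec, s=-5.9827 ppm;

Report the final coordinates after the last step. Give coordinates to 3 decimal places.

start: φ=56.325348°, λ=161.445823°, h=677.486 m
→ ECEF (a=6378137.000, f=1/298.257223563): X=-3360863.7986, Y=1128064.1191, Z=5285177.8732
→ Helmert 7p (PV): X=-3361325.0653, Y=1127697.1581, Z=5285552.7926
→ Helmert 7p (PV): X=-3360814.0667, Y=1127225.2826, Z=5285579.9995

X=-3360814.067 m, Y=1127225.283 m, Z=5285580.000 m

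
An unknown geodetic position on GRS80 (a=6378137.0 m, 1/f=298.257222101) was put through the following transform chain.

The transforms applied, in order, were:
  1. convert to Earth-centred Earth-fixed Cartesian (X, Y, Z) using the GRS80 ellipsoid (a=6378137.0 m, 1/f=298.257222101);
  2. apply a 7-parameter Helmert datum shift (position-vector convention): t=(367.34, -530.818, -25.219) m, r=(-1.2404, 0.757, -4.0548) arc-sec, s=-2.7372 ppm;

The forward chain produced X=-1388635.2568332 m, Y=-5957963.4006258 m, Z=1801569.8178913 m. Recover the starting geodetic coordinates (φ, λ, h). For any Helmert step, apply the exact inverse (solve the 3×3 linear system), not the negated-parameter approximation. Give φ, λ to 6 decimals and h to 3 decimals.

φ=16.514543°, λ=-103.123219°, h=590.949 m

start: X=-1388635.2568, Y=-5957963.4006, Z=1801569.8179 m
→ Helmert⁻¹: X=-1388895.8970, Y=-5957487.0265, Z=1801559.0448
→ geod (Bowring, a=6378137.000): φ=16.51454300°, λ=-103.12321900°, h=590.9490 m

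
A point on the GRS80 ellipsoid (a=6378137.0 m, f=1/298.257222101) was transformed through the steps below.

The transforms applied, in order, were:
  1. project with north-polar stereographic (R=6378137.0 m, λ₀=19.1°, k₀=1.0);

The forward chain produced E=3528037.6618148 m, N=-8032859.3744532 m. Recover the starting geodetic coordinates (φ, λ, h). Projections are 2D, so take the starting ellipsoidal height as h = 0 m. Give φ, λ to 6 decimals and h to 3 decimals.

start: E=3528037.6618, N=-8032859.3745 m
→ stereo⁻¹: φ=20.96137800°, λ=42.81111600°

φ=20.961378°, λ=42.811116°, h=0.000 m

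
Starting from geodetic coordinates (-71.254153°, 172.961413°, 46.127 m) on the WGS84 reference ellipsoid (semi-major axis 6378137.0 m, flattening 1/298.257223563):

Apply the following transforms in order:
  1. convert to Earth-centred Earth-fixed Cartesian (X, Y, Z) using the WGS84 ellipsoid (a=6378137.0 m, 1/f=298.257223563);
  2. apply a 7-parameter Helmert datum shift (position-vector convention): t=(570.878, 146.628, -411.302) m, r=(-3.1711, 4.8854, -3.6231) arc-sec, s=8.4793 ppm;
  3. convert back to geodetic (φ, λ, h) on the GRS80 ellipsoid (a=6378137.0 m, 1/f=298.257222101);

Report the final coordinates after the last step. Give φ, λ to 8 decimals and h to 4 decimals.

start: φ=-71.254153°, λ=172.961413°, h=46.127 m
→ ECEF (a=6378137.000, f=1/298.257223563): X=-2040448.2485, Y=251930.5561, Z=-6017498.2028
→ Helmert 7p (PV): X=-2040032.7729, Y=252022.6483, Z=-6017916.0736
→ geod (Bowring, a=6378137.000): φ=-71.25876008°, λ=172.95744629°, h=312.9646 m

φ=-71.25876008°, λ=172.95744629°, h=312.9646 m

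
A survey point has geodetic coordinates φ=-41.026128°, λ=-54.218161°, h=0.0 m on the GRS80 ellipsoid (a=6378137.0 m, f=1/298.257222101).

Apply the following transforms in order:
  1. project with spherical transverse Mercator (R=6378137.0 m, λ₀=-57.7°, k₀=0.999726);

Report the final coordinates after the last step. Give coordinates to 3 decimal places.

E=292351.507 m, N=-4571591.010 m

start: φ=-41.026128°, λ=-54.218161°, h=0.000 m
→ tm (R=6378137.0, λ₀=-57.7°): E=292351.5073, N=-4571591.0099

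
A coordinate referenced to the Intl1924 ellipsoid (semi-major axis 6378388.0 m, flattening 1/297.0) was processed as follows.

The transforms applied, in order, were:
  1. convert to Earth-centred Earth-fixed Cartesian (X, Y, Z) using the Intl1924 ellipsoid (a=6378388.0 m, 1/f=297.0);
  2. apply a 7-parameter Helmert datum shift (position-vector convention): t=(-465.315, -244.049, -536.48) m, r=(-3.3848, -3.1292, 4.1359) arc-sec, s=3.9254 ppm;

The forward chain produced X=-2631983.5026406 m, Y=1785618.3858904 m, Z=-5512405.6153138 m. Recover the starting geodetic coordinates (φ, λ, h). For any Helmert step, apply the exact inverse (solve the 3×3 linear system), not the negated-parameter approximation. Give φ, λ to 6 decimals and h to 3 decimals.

φ=-60.181313°, λ=145.835831°, h=1278.885 m

start: X=-2631983.5026, Y=1785618.3859, Z=-5512405.6153 m
→ Helmert⁻¹: X=-2631555.6642, Y=1785998.6392, Z=-5511778.2681
→ geod (Bowring, a=6378388.000): φ=-60.18131300°, λ=145.83583100°, h=1278.8850 m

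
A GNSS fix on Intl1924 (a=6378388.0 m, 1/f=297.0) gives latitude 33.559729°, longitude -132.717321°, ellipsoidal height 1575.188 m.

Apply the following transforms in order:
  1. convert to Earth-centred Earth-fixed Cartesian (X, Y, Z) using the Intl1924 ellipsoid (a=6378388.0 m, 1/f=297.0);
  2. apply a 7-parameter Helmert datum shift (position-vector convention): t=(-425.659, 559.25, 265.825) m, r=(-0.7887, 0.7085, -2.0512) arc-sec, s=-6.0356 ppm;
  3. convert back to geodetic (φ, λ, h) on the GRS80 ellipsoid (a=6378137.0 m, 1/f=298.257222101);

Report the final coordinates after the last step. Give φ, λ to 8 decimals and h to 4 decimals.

φ=33.56187243°, λ=-132.72534501°, h=1805.1936 m

start: φ=33.559729°, λ=-132.717321°, h=1575.188 m
→ ECEF (a=6378388.000, f=1/297.0): X=-3610317.6540, Y=-3910091.3586, Z=3506780.7621
→ Helmert 7p (PV): X=-3610748.3609, Y=-3909459.1974, Z=3507052.7736
→ geod (Bowring, a=6378137.000): φ=33.56187243°, λ=-132.72534501°, h=1805.1936 m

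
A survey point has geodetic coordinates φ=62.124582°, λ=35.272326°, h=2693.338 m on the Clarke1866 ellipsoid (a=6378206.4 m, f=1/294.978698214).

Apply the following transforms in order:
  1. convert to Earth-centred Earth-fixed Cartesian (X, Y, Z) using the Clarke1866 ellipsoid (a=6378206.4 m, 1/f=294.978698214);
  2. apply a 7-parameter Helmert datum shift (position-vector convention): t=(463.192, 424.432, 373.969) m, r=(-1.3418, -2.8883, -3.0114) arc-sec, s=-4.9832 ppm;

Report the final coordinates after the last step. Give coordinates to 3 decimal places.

start: φ=62.124582°, λ=35.272326°, h=2693.338 m
→ ECEF (a=6378206.400, f=1/294.978698214): X=2442156.1277, Y=1727372.6207, Z=5617205.9845
→ Helmert 7p (PV): X=2442553.7123, Y=1727789.3314, Z=5617574.9219

X=2442553.712 m, Y=1727789.331 m, Z=5617574.922 m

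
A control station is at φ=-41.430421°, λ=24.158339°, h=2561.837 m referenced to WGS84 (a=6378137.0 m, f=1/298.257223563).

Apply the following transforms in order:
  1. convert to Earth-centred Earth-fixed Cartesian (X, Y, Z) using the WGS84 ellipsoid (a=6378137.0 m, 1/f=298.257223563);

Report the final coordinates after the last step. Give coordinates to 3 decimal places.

start: φ=-41.430421°, λ=24.158339°, h=2561.837 m
→ ECEF (a=6378137.000, f=1/298.257223563): X=4371408.7710, Y=1960769.7090, Z=-4200076.6791

X=4371408.771 m, Y=1960769.709 m, Z=-4200076.679 m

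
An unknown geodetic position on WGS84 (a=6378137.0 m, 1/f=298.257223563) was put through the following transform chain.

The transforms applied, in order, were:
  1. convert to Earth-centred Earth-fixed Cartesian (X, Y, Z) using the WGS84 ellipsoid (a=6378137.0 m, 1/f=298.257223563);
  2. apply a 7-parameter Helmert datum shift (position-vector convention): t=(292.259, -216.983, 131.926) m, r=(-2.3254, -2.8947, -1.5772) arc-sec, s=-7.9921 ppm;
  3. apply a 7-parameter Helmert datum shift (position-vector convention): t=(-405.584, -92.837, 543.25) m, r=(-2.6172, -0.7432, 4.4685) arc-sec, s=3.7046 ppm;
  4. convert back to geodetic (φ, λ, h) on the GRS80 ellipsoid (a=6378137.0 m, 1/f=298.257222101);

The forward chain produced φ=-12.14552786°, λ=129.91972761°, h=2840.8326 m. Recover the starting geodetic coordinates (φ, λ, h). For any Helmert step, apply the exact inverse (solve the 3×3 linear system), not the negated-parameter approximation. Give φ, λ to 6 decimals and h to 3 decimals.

start: φ=-12.145528°, λ=129.919728°, h=2840.833 m
→ ECEF (a=6378137.000, f=1/298.257222101): X=-4003698.4846, Y=4785020.7074, Z=-1333742.8756
→ Helmert⁻¹: X=-4003179.2113, Y=4785199.4712, Z=-1334206.0414
→ Helmert⁻¹: X=-4003558.7830, Y=4785439.1289, Z=-1334238.4957
→ geod (Bowring, a=6378137.000): φ=-12.14946600°, λ=129.91627800°, h=3171.2160 m

φ=-12.149466°, λ=129.916278°, h=3171.216 m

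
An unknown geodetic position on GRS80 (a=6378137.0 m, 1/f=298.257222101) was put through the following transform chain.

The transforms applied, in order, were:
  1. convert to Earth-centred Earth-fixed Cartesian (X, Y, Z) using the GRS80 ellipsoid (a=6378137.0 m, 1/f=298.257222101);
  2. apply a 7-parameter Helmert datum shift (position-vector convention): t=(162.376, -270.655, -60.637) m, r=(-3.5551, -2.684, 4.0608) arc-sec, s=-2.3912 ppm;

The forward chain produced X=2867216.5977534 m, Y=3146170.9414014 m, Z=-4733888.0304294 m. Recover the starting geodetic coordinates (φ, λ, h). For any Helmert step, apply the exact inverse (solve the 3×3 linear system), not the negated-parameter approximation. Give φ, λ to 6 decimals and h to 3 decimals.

φ=-48.228414°, λ=47.660277°, h=-15.297 m

start: X=2867216.5978, Y=3146170.9414, Z=-4733888.0304 m
→ Helmert⁻¹: X=2867061.4247, Y=3146474.2658, Z=-4733821.7889
→ geod (Bowring, a=6378137.000): φ=-48.22841400°, λ=47.66027700°, h=-15.2970 m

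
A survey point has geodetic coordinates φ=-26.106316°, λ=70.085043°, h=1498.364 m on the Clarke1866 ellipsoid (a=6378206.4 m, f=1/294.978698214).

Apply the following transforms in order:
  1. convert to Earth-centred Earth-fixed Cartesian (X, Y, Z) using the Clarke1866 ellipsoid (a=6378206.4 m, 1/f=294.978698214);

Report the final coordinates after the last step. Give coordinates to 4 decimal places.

start: φ=-26.106316°, λ=70.085043°, h=1498.364 m
→ ECEF (a=6378206.400, f=1/294.978698214): X=1952666.3317, Y=5389784.6627, Z=-2790144.8755

X=1952666.3317 m, Y=5389784.6627 m, Z=-2790144.8755 m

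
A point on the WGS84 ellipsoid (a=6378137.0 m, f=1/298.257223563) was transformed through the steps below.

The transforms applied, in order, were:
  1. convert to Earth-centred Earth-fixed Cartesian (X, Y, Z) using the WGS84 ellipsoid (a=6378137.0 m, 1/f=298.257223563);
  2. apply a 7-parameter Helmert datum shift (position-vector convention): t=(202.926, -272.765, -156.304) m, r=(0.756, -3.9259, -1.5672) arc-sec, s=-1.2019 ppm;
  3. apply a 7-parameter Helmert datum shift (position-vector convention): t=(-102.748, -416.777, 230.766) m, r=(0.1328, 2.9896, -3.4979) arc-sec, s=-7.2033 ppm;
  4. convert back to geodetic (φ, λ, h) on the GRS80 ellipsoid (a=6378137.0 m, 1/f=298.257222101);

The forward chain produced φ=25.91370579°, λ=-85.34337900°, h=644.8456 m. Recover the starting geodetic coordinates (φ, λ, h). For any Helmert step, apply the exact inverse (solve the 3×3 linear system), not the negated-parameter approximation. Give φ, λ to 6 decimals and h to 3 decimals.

φ=25.916069°, λ=-85.342275°, h=40.471 m

start: φ=25.913706°, λ=-85.343379°, h=644.846 m
→ ECEF (a=6378137.000, f=1/298.257222101): X=466083.9749, Y=-5722136.4655, Z=2770747.8568
→ Helmert⁻¹: X=466246.9558, Y=-5721751.2135, Z=2770547.4894
→ Helmert⁻¹: X=466140.7977, Y=-5721471.6282, Z=2770719.2216
→ geod (Bowring, a=6378137.000): φ=25.91606900°, λ=-85.34227500°, h=40.4710 m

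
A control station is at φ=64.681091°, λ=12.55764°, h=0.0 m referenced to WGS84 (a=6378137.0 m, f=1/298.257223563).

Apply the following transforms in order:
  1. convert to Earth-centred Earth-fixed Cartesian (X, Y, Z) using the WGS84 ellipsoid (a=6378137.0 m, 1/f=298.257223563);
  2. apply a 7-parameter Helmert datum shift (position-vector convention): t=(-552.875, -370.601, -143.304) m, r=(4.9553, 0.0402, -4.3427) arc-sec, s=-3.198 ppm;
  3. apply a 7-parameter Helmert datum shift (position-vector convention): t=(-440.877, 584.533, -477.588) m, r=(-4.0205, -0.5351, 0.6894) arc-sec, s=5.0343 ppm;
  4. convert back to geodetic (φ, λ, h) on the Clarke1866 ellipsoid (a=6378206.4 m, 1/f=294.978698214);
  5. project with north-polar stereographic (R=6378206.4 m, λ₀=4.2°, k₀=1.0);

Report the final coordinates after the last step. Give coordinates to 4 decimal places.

E=416724.4350 m, N=-2834010.5249 m

start: φ=64.681091°, λ=12.557640°, h=0.000 m
→ ECEF (a=6378137.000, f=1/298.257223563): X=2669710.1638, Y=594678.8735, Z=5742593.9512
→ Helmert 7p (PV): X=2669162.3906, Y=594112.2033, Z=5742446.0486
→ Helmert 7p (PV): X=2668718.0679, Y=594820.5804, Z=5741992.7138
→ geod (Bowring, a=6378206.400): φ=64.68804033°, λ=12.56505856°, h=-819.4950 m
→ stereo (R=6378206.4, λ₀=4.2°): E=416724.4350, N=-2834010.5249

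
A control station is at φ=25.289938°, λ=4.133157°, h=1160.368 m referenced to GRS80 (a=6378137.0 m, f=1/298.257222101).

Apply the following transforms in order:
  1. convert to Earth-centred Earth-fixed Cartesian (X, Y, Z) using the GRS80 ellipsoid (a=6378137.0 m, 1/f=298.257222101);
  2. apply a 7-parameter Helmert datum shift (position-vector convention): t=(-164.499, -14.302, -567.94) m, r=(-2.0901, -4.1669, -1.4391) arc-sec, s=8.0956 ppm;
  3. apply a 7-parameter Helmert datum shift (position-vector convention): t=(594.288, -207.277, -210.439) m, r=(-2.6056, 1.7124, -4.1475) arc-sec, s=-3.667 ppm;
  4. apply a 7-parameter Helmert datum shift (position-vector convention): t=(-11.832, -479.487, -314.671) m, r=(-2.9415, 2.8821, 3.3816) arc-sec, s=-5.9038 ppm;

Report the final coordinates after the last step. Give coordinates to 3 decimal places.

X=5756825.518 m, Y=415309.865 m, Z=2707520.029 m

start: φ=25.289938°, λ=4.133157°, h=1160.368 m
→ ECEF (a=6378137.000, f=1/298.257222101): X=5756406.0022, Y=415972.7939, Z=2708644.4027
→ Helmert 7p (PV): X=5756236.2873, Y=415949.1441, Z=2708210.4659
→ Helmert 7p (PV): X=5756840.3143, Y=415658.8086, Z=2707937.0537
→ Helmert 7p (PV): X=5756825.5179, Y=415309.8645, Z=2707520.0292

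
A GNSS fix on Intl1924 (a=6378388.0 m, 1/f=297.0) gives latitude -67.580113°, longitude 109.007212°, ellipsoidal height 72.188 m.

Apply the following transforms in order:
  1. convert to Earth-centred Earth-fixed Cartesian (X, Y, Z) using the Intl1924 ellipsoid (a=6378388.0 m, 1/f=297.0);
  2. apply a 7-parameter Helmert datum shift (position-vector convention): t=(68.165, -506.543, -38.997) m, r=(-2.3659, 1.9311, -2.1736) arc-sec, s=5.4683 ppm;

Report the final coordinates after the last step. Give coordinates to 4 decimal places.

start: φ=-67.580113°, λ=109.007212°, h=72.188 m
→ ECEF (a=6378388.000, f=1/297.0): X=-794581.1882, Y=2306688.0755, Z=-5873592.7810
→ Helmert 7p (PV): X=-794548.0506, Y=2306135.1478, Z=-5873682.9158

X=-794548.0506 m, Y=2306135.1478 m, Z=-5873682.9158 m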